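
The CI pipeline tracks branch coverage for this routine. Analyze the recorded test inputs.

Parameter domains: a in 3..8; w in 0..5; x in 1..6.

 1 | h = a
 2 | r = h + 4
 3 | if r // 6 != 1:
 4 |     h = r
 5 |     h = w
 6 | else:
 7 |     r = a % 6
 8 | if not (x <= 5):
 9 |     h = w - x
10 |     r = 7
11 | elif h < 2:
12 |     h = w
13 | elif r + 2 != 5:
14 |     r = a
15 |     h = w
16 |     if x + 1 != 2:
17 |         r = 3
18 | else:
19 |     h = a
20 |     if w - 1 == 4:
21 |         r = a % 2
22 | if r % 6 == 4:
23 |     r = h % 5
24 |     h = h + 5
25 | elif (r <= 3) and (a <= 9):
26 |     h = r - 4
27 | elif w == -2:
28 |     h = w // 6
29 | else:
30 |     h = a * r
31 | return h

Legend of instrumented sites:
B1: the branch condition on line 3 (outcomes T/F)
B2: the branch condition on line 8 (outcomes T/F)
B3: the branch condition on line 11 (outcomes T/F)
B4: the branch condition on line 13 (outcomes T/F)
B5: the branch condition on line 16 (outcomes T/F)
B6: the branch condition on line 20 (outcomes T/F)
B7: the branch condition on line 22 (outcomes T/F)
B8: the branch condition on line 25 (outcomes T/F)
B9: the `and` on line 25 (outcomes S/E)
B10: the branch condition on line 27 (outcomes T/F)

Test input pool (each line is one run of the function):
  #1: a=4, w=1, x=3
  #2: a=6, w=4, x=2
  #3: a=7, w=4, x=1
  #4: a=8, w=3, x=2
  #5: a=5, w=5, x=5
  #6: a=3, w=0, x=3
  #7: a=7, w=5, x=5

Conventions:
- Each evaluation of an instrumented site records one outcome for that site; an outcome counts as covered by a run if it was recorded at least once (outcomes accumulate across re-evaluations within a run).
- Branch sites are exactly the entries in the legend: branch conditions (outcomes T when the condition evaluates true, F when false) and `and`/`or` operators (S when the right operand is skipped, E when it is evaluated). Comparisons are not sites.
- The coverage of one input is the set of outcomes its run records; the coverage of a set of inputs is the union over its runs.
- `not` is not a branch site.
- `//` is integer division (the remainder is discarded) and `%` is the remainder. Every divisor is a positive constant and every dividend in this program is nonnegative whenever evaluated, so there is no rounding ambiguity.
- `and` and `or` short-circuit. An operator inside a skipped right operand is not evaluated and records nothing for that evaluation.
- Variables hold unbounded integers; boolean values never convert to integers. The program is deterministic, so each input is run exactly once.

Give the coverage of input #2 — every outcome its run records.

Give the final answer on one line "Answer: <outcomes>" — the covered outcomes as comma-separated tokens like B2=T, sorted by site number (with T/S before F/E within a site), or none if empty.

Event log for input #2 (a=6, w=4, x=2):
  B1->F, B2->F, B3->F, B4->T, B5->T, B7->F, B9->E, B8->T
as a set, this run covers: B1=F, B2=F, B3=F, B4=T, B5=T, B7=F, B8=T, B9=E

Answer: B1=F, B2=F, B3=F, B4=T, B5=T, B7=F, B8=T, B9=E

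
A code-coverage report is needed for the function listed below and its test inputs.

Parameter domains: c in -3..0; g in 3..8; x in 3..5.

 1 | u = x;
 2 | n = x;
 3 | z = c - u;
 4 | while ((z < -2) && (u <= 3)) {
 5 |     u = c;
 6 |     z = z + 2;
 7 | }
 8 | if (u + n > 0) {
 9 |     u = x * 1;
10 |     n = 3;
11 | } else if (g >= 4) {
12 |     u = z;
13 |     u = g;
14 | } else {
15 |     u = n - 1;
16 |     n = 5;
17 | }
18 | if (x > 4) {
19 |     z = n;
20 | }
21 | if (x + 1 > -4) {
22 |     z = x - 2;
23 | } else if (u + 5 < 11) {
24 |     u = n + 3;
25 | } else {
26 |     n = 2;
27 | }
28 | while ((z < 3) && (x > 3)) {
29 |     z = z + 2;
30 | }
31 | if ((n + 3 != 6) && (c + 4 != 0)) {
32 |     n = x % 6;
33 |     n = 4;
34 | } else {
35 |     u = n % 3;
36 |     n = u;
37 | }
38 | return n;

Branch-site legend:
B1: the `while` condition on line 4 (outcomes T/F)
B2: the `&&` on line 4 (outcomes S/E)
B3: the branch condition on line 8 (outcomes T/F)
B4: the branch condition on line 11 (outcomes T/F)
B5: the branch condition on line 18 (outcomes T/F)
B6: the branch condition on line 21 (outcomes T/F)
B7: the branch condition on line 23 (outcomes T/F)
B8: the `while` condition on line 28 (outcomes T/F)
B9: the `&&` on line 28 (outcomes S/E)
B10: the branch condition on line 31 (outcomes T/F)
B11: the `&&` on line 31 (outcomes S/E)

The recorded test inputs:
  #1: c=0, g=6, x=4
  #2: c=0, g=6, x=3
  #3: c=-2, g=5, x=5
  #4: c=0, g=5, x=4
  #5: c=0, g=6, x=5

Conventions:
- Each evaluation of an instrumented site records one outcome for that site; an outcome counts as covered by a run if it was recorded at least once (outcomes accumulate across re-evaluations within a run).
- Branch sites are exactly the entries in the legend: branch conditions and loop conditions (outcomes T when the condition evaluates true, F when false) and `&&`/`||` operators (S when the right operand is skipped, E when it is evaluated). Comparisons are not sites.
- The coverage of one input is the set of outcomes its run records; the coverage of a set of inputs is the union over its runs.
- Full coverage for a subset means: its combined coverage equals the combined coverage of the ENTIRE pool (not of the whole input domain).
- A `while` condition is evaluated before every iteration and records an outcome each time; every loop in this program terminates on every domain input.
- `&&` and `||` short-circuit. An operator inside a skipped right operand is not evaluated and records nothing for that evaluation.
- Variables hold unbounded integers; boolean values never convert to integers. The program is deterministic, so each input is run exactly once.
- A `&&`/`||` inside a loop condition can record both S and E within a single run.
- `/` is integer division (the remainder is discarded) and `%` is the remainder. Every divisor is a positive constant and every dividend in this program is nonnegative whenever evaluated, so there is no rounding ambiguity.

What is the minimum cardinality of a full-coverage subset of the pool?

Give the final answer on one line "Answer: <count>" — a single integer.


run #1 (c=0, g=6, x=4) runs B2->E, B1->F, B3->T, B5->F, B6->T, B9->E, B8->T, B9->S, B8->F, B11->S, B10->F; records B1=F, B2=E, B3=T, B5=F, B6=T, B8=T, B8=F, B9=S, B9=E, B10=F, B11=S
run #2 (c=0, g=6, x=3) runs B2->E, B1->T, B2->S, B1->F, B3->T, B5->F, B6->T, B9->E, B8->F, B11->S, B10->F; records B1=T, B1=F, B2=S, B2=E, B3=T, B5=F, B6=T, B8=F, B9=E, B10=F, B11=S
run #3 (c=-2, g=5, x=5) runs B2->E, B1->F, B3->T, B5->T, B6->T, B9->S, B8->F, B11->S, B10->F; records B1=F, B2=E, B3=T, B5=T, B6=T, B8=F, B9=S, B10=F, B11=S
run #4 (c=0, g=5, x=4) runs B2->E, B1->F, B3->T, B5->F, B6->T, B9->E, B8->T, B9->S, B8->F, B11->S, B10->F; records B1=F, B2=E, B3=T, B5=F, B6=T, B8=T, B8=F, B9=S, B9=E, B10=F, B11=S
run #5 (c=0, g=6, x=5) runs B2->E, B1->F, B3->T, B5->T, B6->T, B9->S, B8->F, B11->S, B10->F; records B1=F, B2=E, B3=T, B5=T, B6=T, B8=F, B9=S, B10=F, B11=S
the full pool covers 14 outcomes: B1=T, B1=F, B2=S, B2=E, B3=T, B5=T, B5=F, B6=T, B8=T, B8=F, B9=S, B9=E, B10=F, B11=S
every size-1 subset falls short of the 14 outcomes (best: 11/14)
every size-2 subset falls short of the 14 outcomes (best: 13/14)
inputs {1, 2, 3} (size 3) cover everything; no size-3 subset with a lexicographically smaller index list covers all 14
Answer: 3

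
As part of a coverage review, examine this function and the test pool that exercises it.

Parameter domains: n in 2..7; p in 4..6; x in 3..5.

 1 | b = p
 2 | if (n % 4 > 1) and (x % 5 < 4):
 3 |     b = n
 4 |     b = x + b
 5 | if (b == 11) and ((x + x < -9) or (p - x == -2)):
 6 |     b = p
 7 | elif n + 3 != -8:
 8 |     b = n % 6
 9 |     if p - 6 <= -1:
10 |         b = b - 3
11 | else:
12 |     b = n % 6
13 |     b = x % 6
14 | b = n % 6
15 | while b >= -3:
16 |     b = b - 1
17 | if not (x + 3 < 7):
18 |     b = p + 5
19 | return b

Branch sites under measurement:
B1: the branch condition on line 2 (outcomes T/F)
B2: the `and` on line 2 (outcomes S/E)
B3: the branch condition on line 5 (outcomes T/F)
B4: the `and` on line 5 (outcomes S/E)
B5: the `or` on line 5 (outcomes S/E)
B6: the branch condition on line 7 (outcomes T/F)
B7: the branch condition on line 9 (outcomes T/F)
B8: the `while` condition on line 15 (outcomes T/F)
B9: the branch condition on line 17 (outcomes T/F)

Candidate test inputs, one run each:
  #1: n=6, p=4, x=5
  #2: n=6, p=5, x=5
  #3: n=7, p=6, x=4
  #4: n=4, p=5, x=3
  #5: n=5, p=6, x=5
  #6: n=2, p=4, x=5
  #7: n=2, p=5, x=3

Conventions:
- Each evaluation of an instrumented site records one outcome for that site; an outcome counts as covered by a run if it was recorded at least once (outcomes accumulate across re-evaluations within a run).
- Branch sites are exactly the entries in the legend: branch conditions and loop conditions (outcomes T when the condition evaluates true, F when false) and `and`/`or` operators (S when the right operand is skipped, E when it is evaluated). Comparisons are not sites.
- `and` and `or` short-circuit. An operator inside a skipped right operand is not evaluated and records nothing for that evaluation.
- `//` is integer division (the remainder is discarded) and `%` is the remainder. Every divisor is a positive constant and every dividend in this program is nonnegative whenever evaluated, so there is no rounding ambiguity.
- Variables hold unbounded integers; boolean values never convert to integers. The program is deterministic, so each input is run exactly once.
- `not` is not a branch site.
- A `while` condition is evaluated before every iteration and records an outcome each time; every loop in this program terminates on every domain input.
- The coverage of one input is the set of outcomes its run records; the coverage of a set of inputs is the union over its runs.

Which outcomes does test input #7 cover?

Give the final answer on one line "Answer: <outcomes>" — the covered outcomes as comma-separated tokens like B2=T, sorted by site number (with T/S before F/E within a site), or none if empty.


Tracing the run of input #7 (n=2, p=5, x=3):
  B2->E, B1->T, B4->S, B3->F, B6->T, B7->T, B8->T, B8->T, B8->T, B8->T
  B8->T, B8->T, B8->F, B9->F
deduplicating events, the covered set is: B1=T, B2=E, B3=F, B4=S, B6=T, B7=T, B8=T, B8=F, B9=F
Answer: B1=T, B2=E, B3=F, B4=S, B6=T, B7=T, B8=T, B8=F, B9=F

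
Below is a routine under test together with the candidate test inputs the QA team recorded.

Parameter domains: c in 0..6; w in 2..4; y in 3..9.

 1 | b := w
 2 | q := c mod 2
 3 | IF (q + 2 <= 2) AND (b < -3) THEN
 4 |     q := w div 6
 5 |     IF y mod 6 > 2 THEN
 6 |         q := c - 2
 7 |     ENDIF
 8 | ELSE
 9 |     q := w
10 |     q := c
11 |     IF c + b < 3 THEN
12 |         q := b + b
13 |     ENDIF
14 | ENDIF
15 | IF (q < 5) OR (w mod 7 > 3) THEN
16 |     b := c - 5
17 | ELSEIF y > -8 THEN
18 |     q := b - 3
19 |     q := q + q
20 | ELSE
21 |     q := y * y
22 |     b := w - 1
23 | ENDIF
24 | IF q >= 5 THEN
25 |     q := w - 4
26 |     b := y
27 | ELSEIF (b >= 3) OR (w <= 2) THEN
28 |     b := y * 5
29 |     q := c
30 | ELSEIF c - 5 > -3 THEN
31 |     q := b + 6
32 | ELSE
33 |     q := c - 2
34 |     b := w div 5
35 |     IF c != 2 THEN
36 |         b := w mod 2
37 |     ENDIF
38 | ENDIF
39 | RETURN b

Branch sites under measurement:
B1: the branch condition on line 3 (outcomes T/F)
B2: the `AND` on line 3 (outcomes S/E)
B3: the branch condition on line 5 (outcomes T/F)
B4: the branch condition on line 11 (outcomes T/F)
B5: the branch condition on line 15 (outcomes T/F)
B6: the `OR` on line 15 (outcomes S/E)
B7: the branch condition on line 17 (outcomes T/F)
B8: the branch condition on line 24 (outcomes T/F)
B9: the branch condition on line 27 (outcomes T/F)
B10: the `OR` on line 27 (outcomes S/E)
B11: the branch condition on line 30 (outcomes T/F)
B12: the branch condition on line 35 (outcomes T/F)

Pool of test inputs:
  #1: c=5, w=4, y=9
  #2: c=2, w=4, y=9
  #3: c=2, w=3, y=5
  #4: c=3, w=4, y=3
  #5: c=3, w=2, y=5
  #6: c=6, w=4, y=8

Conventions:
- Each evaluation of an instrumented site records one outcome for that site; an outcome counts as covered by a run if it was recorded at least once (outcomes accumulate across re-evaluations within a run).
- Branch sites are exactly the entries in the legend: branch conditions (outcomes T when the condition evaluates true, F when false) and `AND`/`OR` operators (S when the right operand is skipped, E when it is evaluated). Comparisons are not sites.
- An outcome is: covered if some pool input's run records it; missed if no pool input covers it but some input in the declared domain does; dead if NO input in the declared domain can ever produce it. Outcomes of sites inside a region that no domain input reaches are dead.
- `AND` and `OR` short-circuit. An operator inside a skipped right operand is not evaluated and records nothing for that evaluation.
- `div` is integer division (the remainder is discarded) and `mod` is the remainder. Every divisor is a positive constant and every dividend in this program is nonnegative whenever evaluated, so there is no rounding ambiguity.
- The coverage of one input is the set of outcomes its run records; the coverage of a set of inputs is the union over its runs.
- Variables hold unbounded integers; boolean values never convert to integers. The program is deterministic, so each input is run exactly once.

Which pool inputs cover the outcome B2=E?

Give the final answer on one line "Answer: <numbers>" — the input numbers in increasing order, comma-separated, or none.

input #1 (c=5, w=4, y=9): does not produce B2=E
input #2 (c=2, w=4, y=9): produces B2=E
input #3 (c=2, w=3, y=5): produces B2=E
input #4 (c=3, w=4, y=3): does not produce B2=E
input #5 (c=3, w=2, y=5): does not produce B2=E
input #6 (c=6, w=4, y=8): produces B2=E

Answer: 2, 3, 6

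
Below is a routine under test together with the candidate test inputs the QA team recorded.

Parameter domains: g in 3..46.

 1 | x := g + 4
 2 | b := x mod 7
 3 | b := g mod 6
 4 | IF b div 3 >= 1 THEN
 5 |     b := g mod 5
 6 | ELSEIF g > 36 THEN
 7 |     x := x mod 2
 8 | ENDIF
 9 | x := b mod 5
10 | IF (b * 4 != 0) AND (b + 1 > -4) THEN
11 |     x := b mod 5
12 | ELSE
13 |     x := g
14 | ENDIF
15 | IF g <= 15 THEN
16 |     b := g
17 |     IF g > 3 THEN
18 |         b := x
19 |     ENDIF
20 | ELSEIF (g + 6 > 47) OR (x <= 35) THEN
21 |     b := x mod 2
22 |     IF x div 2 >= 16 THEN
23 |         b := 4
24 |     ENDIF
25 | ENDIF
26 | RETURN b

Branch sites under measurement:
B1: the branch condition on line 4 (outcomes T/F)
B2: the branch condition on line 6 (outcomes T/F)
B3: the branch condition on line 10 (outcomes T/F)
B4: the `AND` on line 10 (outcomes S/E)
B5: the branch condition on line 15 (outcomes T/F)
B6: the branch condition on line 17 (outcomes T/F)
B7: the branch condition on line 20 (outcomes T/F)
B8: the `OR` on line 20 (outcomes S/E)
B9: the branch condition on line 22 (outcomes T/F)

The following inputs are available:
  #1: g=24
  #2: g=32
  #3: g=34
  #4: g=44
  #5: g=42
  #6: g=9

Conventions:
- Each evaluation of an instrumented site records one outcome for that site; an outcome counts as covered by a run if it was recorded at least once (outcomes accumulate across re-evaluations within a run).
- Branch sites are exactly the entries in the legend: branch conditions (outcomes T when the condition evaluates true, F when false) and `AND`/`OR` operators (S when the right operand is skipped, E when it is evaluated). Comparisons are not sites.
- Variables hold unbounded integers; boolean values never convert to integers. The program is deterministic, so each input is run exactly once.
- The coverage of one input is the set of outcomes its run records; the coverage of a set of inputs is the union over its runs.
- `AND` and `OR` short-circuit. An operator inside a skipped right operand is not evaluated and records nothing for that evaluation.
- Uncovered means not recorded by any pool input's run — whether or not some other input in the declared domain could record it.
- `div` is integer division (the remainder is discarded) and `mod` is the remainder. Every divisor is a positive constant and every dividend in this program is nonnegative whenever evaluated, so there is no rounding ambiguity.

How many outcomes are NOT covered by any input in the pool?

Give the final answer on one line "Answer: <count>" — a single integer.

run #1 (g=24) runs B1->F, B2->F, B4->S, B3->F, B5->F, B8->E, B7->T, B9->F; records B1=F, B2=F, B3=F, B4=S, B5=F, B7=T, B8=E, B9=F
run #2 (g=32) runs B1->F, B2->F, B4->E, B3->T, B5->F, B8->E, B7->T, B9->F; records B1=F, B2=F, B3=T, B4=E, B5=F, B7=T, B8=E, B9=F
run #3 (g=34) runs B1->T, B4->E, B3->T, B5->F, B8->E, B7->T, B9->F; records B1=T, B3=T, B4=E, B5=F, B7=T, B8=E, B9=F
run #4 (g=44) runs B1->F, B2->T, B4->E, B3->T, B5->F, B8->S, B7->T, B9->F; records B1=F, B2=T, B3=T, B4=E, B5=F, B7=T, B8=S, B9=F
run #5 (g=42) runs B1->F, B2->T, B4->S, B3->F, B5->F, B8->S, B7->T, B9->T; records B1=F, B2=T, B3=F, B4=S, B5=F, B7=T, B8=S, B9=T
run #6 (g=9) runs B1->T, B4->E, B3->T, B5->T, B6->T; records B1=T, B3=T, B4=E, B5=T, B6=T
union over the pool: B1=T, B1=F, B2=T, B2=F, B3=T, B3=F, B4=S, B4=E, B5=T, B5=F, B6=T, B7=T, B8=S, B8=E, B9=T, B9=F
uncovered (2 of 18): B6=F, B7=F

Answer: 2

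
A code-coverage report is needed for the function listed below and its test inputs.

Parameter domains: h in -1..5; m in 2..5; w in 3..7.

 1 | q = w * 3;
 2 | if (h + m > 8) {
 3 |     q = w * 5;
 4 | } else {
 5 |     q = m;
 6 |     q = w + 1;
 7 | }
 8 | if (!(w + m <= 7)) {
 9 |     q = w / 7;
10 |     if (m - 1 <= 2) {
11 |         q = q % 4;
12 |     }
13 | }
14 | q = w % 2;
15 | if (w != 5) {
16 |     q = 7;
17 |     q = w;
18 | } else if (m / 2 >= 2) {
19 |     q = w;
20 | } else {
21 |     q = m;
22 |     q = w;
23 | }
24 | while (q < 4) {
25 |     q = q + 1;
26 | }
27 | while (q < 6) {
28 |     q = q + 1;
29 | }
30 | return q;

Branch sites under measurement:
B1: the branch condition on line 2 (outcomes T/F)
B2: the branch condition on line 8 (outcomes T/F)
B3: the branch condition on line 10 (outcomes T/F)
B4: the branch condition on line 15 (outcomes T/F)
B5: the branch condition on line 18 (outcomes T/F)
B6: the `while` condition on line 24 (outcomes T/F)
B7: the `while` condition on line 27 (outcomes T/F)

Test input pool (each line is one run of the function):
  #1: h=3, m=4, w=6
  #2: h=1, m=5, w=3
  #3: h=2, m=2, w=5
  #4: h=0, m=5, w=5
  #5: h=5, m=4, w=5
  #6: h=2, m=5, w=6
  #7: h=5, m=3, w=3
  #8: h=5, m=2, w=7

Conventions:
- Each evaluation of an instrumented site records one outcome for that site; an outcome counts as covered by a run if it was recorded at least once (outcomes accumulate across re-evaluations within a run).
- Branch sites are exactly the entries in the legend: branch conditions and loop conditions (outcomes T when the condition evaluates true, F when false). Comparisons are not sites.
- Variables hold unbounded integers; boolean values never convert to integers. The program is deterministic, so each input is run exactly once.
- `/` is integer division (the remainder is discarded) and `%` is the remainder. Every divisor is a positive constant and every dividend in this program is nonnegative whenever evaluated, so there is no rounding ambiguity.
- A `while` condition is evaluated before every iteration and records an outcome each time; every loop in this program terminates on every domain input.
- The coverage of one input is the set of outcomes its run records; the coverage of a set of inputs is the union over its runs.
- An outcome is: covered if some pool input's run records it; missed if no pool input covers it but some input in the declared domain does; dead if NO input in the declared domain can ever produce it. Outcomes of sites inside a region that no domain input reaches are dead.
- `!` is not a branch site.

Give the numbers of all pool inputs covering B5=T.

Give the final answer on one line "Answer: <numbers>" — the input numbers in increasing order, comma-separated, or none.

input #1 (h=3, m=4, w=6): does not record B5=T
input #2 (h=1, m=5, w=3): does not record B5=T
input #3 (h=2, m=2, w=5): does not record B5=T
input #4 (h=0, m=5, w=5): records B5=T
input #5 (h=5, m=4, w=5): records B5=T
input #6 (h=2, m=5, w=6): does not record B5=T
input #7 (h=5, m=3, w=3): does not record B5=T
input #8 (h=5, m=2, w=7): does not record B5=T

Answer: 4, 5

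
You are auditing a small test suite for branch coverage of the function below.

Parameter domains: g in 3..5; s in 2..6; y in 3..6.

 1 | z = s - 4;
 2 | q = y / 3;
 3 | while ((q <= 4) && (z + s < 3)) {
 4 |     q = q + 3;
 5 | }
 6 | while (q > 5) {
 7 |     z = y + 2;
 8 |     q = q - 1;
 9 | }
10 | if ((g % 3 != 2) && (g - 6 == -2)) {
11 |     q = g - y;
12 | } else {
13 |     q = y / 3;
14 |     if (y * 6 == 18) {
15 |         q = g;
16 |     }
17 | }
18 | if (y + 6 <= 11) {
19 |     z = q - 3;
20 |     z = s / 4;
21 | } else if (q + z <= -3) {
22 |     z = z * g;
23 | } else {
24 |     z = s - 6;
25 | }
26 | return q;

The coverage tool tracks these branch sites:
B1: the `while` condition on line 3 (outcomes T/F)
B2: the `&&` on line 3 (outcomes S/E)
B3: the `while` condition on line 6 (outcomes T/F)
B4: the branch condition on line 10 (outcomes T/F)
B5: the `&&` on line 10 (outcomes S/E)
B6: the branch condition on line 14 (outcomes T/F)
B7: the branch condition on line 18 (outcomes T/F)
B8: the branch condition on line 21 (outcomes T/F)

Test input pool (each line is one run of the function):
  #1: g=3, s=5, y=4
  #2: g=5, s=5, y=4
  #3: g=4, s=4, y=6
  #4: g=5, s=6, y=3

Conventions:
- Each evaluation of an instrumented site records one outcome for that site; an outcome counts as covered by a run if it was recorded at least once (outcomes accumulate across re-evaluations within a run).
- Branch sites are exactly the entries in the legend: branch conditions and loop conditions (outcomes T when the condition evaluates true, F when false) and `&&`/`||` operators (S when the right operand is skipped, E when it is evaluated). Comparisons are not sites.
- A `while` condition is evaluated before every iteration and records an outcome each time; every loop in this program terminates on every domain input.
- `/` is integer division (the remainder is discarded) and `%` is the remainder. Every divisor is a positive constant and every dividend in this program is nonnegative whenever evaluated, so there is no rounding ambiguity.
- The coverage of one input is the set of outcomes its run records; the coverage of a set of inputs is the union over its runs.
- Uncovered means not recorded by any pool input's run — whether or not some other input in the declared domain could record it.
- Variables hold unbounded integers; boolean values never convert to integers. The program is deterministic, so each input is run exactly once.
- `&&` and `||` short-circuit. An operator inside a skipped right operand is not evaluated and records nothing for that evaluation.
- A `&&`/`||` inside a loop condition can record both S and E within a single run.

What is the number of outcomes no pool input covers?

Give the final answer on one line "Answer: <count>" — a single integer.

input #1, g=3, s=5, y=4: events B2->E, B1->F, B3->F, B5->E, B4->F, B6->F, B7->T; outcomes B1=F, B2=E, B3=F, B4=F, B5=E, B6=F, B7=T
input #2, g=5, s=5, y=4: events B2->E, B1->F, B3->F, B5->S, B4->F, B6->F, B7->T; outcomes B1=F, B2=E, B3=F, B4=F, B5=S, B6=F, B7=T
input #3, g=4, s=4, y=6: events B2->E, B1->F, B3->F, B5->E, B4->T, B7->F, B8->F; outcomes B1=F, B2=E, B3=F, B4=T, B5=E, B7=F, B8=F
input #4, g=5, s=6, y=3: events B2->E, B1->F, B3->F, B5->S, B4->F, B6->T, B7->T; outcomes B1=F, B2=E, B3=F, B4=F, B5=S, B6=T, B7=T
union over the pool: B1=F, B2=E, B3=F, B4=T, B4=F, B5=S, B5=E, B6=T, B6=F, B7=T, B7=F, B8=F
uncovered (4 of 16): B1=T, B2=S, B3=T, B8=T

Answer: 4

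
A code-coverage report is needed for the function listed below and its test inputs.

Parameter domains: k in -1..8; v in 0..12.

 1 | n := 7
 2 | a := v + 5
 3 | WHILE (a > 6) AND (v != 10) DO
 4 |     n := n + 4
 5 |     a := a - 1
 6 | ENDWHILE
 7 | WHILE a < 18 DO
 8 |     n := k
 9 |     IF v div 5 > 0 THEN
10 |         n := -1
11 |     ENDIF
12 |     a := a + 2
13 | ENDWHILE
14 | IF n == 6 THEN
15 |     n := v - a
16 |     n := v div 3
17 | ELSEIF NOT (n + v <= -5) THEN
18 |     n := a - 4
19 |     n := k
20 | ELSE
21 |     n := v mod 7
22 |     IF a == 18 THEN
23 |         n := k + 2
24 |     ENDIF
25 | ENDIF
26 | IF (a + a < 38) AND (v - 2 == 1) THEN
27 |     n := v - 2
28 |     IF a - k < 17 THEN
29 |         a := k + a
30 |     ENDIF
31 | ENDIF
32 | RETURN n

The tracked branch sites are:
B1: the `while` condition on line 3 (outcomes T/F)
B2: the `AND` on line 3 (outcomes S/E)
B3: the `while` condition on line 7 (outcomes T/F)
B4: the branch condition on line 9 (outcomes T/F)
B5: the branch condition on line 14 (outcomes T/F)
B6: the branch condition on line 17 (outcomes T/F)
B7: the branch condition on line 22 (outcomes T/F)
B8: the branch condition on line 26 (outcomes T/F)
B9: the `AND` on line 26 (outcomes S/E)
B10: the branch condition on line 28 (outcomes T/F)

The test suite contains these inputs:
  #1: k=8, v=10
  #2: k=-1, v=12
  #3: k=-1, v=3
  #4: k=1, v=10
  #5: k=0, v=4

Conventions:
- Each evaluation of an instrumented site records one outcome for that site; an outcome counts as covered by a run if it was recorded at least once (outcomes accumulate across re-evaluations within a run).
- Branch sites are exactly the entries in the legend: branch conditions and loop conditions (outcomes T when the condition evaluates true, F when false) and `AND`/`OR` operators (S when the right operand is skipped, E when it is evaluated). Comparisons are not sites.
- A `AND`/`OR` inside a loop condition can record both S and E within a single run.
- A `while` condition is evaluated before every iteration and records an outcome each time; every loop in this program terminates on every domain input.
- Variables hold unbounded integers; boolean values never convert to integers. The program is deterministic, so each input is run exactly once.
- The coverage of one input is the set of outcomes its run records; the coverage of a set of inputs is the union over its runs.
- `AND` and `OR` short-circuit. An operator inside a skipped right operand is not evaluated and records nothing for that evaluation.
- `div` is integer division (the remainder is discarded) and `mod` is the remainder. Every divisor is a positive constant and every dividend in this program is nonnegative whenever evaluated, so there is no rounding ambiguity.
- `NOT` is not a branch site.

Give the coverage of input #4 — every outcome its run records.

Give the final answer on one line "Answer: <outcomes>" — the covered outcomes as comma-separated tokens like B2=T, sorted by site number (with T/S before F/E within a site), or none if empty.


Simulating input #4 (k=1, v=10) step by step:
  B2->E, B1->F, B3->T, B4->T, B3->T, B4->T, B3->F, B5->F, B6->T, B9->S
  B8->F
collecting distinct outcomes: B1=F, B2=E, B3=T, B3=F, B4=T, B5=F, B6=T, B8=F, B9=S
Answer: B1=F, B2=E, B3=T, B3=F, B4=T, B5=F, B6=T, B8=F, B9=S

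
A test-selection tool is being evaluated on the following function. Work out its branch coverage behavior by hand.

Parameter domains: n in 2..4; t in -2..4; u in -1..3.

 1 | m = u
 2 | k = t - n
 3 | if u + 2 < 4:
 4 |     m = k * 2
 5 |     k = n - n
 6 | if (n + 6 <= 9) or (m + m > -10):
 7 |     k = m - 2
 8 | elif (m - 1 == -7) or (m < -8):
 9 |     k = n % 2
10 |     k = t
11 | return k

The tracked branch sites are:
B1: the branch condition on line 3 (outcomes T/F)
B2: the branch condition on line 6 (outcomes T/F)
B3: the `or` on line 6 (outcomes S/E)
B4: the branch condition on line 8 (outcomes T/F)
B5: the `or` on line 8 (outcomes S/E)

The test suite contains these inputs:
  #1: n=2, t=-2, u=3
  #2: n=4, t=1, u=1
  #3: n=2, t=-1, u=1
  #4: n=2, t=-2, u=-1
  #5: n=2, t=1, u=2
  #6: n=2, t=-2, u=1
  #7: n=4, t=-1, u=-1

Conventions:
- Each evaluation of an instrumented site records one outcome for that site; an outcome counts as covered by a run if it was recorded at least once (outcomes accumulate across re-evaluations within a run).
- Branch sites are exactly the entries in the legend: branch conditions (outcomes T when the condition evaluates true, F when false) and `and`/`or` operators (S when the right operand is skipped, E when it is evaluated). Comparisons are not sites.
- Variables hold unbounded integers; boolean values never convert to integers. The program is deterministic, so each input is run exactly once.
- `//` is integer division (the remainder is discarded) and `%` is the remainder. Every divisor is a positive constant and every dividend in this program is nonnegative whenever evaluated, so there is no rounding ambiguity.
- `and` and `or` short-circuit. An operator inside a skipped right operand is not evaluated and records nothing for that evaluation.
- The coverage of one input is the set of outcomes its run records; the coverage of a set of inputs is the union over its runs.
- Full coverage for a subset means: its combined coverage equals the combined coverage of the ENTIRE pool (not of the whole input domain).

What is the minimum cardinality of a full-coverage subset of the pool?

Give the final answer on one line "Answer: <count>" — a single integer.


test 1 (n=2, t=-2, u=3) fires B1->F, B3->S, B2->T; hits B1=F, B2=T, B3=S
test 2 (n=4, t=1, u=1) fires B1->T, B3->E, B2->F, B5->S, B4->T; hits B1=T, B2=F, B3=E, B4=T, B5=S
test 3 (n=2, t=-1, u=1) fires B1->T, B3->S, B2->T; hits B1=T, B2=T, B3=S
test 4 (n=2, t=-2, u=-1) fires B1->T, B3->S, B2->T; hits B1=T, B2=T, B3=S
test 5 (n=2, t=1, u=2) fires B1->F, B3->S, B2->T; hits B1=F, B2=T, B3=S
test 6 (n=2, t=-2, u=1) fires B1->T, B3->S, B2->T; hits B1=T, B2=T, B3=S
test 7 (n=4, t=-1, u=-1) fires B1->T, B3->E, B2->F, B5->E, B4->T; hits B1=T, B2=F, B3=E, B4=T, B5=E
together the pool reaches 9 outcomes: B1=T, B1=F, B2=T, B2=F, B3=S, B3=E, B4=T, B5=S, B5=E
every size-1 subset falls short of the 9 outcomes (best: 5/9)
every size-2 subset falls short of the 9 outcomes (best: 8/9)
inputs {1, 2, 7} (size 3) cover everything; no size-3 subset with a lexicographically smaller index list covers all 9
Answer: 3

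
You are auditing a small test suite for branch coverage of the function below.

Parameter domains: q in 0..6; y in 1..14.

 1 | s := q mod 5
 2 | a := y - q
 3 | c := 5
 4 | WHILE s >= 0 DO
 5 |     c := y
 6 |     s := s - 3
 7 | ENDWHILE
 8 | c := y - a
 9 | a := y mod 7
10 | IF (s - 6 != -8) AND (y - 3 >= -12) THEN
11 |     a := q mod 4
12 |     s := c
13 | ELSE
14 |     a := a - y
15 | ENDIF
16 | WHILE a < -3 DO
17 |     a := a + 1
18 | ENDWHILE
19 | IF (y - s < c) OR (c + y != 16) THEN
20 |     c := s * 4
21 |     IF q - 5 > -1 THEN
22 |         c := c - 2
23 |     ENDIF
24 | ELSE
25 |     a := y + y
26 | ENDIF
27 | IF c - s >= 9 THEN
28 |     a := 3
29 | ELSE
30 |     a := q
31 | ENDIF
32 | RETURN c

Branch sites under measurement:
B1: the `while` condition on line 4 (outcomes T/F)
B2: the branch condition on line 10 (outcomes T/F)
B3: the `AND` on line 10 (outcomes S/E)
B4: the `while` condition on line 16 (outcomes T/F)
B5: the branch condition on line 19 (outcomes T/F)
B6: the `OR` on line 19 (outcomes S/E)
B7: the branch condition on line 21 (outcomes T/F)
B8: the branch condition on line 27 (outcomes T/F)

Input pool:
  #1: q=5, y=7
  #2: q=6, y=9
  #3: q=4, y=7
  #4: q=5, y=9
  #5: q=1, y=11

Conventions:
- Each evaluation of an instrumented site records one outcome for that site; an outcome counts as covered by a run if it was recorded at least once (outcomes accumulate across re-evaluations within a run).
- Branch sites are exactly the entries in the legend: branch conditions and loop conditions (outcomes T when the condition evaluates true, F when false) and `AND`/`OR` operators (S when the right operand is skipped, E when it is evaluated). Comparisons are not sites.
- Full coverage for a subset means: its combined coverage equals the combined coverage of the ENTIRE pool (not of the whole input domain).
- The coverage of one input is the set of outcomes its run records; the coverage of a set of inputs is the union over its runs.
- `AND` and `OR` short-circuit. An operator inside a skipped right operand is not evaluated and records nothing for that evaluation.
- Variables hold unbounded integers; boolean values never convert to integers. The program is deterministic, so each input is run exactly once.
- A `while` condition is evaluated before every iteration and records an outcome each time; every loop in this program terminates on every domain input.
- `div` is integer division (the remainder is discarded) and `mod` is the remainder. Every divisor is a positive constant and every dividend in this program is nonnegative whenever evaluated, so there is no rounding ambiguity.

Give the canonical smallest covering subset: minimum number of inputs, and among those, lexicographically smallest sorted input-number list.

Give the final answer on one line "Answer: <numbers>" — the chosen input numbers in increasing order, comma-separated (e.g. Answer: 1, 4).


run #1 (q=5, y=7) runs B1->T, B1->F, B3->E, B2->T, B4->F, B6->S, B5->T, B7->T, B8->T; records B1=T, B1=F, B2=T, B3=E, B4=F, B5=T, B6=S, B7=T, B8=T
run #2 (q=6, y=9) runs B1->T, B1->F, B3->S, B2->F, B4->T, B4->T, B4->T, B4->T, B4->F, B6->E, B5->T, B7->T, B8->F; records B1=T, B1=F, B2=F, B3=S, B4=T, B4=F, B5=T, B6=E, B7=T, B8=F
run #3 (q=4, y=7) runs B1->T, B1->T, B1->F, B3->S, B2->F, B4->T, B4->T, B4->T, B4->T, B4->F, B6->E, B5->T, B7->F, B8->F; records B1=T, B1=F, B2=F, B3=S, B4=T, B4=F, B5=T, B6=E, B7=F, B8=F
run #4 (q=5, y=9) runs B1->T, B1->F, B3->E, B2->T, B4->F, B6->S, B5->T, B7->T, B8->T; records B1=T, B1=F, B2=T, B3=E, B4=F, B5=T, B6=S, B7=T, B8=T
run #5 (q=1, y=11) runs B1->T, B1->F, B3->S, B2->F, B4->T, B4->T, B4->T, B4->T, B4->F, B6->E, B5->T, B7->F, B8->F; records B1=T, B1=F, B2=F, B3=S, B4=T, B4=F, B5=T, B6=E, B7=F, B8=F
union over all inputs: B1=T, B1=F, B2=T, B2=F, B3=S, B3=E, B4=T, B4=F, B5=T, B6=S, B6=E, B7=T, B7=F, B8=T, B8=F (15 outcomes)
every size-1 subset falls short of the 15 outcomes (best: 10/15)
at size 2, {1, 3} reaches all 15 outcomes; every lexicographically earlier size-2 subset fails
Answer: 1, 3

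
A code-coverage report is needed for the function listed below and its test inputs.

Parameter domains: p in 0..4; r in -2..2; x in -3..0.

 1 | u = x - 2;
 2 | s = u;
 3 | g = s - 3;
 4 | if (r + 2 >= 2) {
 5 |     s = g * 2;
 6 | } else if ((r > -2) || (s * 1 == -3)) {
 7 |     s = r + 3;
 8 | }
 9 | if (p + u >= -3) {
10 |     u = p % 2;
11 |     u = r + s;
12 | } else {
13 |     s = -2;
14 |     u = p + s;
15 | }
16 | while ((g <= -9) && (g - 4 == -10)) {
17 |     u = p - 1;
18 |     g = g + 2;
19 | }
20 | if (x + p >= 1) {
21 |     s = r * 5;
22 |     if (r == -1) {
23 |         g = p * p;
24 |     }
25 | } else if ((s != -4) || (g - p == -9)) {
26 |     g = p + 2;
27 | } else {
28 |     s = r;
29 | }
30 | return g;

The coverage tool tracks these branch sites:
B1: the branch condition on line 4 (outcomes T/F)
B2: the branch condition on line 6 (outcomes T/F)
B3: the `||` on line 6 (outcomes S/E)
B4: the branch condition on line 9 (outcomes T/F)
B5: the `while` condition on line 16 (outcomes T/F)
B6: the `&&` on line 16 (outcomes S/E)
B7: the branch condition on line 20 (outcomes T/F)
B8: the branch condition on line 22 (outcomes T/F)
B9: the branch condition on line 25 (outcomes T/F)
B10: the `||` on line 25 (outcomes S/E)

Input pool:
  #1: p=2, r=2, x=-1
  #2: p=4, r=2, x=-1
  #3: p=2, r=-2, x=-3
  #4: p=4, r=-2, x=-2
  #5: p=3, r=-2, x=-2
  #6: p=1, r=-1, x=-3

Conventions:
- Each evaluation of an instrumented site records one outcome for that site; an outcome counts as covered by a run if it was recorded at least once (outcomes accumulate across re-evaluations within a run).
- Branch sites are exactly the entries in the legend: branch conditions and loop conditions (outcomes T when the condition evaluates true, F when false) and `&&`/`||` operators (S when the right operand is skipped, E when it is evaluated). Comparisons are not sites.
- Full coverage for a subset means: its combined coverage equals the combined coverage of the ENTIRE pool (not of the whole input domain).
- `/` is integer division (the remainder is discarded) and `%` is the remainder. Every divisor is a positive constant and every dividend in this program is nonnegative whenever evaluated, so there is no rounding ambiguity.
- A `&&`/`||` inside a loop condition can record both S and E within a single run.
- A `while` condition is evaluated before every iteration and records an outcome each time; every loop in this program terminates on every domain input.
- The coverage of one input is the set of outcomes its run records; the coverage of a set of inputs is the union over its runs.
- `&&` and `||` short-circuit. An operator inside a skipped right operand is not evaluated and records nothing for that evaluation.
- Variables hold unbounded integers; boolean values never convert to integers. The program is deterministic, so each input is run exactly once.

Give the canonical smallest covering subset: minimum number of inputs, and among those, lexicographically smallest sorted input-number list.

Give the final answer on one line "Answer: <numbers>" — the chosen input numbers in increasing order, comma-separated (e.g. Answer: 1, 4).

#1 (p=2, r=2, x=-1) -> B1->T, B4->T, B6->S, B5->F, B7->T, B8->F; covered: B1=T, B4=T, B5=F, B6=S, B7=T, B8=F
#2 (p=4, r=2, x=-1) -> B1->T, B4->T, B6->S, B5->F, B7->T, B8->F; covered: B1=T, B4=T, B5=F, B6=S, B7=T, B8=F
#3 (p=2, r=-2, x=-3) -> B1->F, B3->E, B2->F, B4->T, B6->S, B5->F, B7->F, B10->S, B9->T; covered: B1=F, B2=F, B3=E, B4=T, B5=F, B6=S, B7=F, B9=T, B10=S
#4 (p=4, r=-2, x=-2) -> B1->F, B3->E, B2->F, B4->T, B6->S, B5->F, B7->T, B8->F; covered: B1=F, B2=F, B3=E, B4=T, B5=F, B6=S, B7=T, B8=F
#5 (p=3, r=-2, x=-2) -> B1->F, B3->E, B2->F, B4->T, B6->S, B5->F, B7->T, B8->F; covered: B1=F, B2=F, B3=E, B4=T, B5=F, B6=S, B7=T, B8=F
#6 (p=1, r=-1, x=-3) -> B1->F, B3->S, B2->T, B4->F, B6->S, B5->F, B7->F, B10->S, B9->T; covered: B1=F, B2=T, B3=S, B4=F, B5=F, B6=S, B7=F, B9=T, B10=S
the full pool covers 15 outcomes: B1=T, B1=F, B2=T, B2=F, B3=S, B3=E, B4=T, B4=F, B5=F, B6=S, B7=T, B7=F, B8=F, B9=T, B10=S
no size-1 subset reaches all 15 outcomes (best union: 9/15)
no size-2 subset reaches all 15 outcomes (best union: 14/15)
inputs {1, 3, 6} (size 3) cover everything; no size-3 subset with a lexicographically smaller index list covers all 15

Answer: 1, 3, 6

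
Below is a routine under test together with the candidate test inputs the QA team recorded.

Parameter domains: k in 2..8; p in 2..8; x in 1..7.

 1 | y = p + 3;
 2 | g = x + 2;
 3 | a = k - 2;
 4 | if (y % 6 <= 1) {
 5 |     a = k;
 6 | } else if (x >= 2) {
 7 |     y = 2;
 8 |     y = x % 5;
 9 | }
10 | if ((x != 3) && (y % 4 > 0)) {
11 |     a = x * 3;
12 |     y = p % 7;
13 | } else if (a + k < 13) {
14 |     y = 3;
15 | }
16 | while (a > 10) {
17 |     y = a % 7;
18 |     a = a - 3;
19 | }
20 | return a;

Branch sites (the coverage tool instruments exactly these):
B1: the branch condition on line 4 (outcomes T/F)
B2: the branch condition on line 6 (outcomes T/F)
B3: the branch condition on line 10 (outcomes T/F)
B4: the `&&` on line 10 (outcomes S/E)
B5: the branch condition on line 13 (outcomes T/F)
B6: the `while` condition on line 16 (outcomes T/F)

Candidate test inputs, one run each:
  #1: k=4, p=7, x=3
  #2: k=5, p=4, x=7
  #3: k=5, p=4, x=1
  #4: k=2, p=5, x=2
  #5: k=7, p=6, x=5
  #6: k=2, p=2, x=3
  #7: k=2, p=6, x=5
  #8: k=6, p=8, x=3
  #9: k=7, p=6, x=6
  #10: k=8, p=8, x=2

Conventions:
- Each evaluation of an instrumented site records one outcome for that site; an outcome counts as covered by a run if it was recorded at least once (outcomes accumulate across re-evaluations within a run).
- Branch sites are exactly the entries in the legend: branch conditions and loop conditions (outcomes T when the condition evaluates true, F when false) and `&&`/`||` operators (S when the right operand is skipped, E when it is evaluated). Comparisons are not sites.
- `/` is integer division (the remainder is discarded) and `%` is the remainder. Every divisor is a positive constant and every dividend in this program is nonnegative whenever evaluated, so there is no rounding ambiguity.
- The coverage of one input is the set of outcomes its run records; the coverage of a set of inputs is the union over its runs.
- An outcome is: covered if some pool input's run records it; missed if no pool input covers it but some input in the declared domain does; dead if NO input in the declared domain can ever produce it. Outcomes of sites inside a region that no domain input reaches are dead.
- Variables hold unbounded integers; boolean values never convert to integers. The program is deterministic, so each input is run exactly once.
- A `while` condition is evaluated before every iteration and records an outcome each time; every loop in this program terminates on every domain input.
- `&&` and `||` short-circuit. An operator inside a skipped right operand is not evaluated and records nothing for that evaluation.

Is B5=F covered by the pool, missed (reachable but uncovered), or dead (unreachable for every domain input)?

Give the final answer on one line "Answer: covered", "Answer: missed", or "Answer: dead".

no pool input records B5=F
but domain input (k=7, p=3, x=3) does record it -> reachable, so missed

Answer: missed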